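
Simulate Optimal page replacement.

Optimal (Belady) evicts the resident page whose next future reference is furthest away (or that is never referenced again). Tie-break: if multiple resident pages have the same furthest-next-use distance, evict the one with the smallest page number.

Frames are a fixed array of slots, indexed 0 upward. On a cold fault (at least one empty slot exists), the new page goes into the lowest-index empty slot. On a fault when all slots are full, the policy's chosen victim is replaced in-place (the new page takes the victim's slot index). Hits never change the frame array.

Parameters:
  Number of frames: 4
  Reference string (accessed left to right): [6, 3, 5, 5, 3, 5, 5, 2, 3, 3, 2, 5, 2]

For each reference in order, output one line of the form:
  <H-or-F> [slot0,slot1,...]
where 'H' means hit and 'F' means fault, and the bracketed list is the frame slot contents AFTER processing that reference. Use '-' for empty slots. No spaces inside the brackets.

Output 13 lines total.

F [6,-,-,-]
F [6,3,-,-]
F [6,3,5,-]
H [6,3,5,-]
H [6,3,5,-]
H [6,3,5,-]
H [6,3,5,-]
F [6,3,5,2]
H [6,3,5,2]
H [6,3,5,2]
H [6,3,5,2]
H [6,3,5,2]
H [6,3,5,2]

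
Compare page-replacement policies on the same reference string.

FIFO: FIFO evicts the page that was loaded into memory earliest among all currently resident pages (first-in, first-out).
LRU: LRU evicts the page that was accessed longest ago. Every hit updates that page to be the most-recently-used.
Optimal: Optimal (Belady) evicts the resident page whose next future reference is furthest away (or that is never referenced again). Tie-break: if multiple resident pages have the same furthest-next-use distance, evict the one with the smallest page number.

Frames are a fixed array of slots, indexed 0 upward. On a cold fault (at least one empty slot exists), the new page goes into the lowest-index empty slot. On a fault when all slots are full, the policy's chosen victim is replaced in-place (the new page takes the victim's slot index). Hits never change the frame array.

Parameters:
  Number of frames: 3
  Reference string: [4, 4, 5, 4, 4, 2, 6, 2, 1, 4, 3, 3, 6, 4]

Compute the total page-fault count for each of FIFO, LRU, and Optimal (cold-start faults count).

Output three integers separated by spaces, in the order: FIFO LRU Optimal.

--- FIFO ---
  step 0: ref 4 -> FAULT, frames=[4,-,-] (faults so far: 1)
  step 1: ref 4 -> HIT, frames=[4,-,-] (faults so far: 1)
  step 2: ref 5 -> FAULT, frames=[4,5,-] (faults so far: 2)
  step 3: ref 4 -> HIT, frames=[4,5,-] (faults so far: 2)
  step 4: ref 4 -> HIT, frames=[4,5,-] (faults so far: 2)
  step 5: ref 2 -> FAULT, frames=[4,5,2] (faults so far: 3)
  step 6: ref 6 -> FAULT, evict 4, frames=[6,5,2] (faults so far: 4)
  step 7: ref 2 -> HIT, frames=[6,5,2] (faults so far: 4)
  step 8: ref 1 -> FAULT, evict 5, frames=[6,1,2] (faults so far: 5)
  step 9: ref 4 -> FAULT, evict 2, frames=[6,1,4] (faults so far: 6)
  step 10: ref 3 -> FAULT, evict 6, frames=[3,1,4] (faults so far: 7)
  step 11: ref 3 -> HIT, frames=[3,1,4] (faults so far: 7)
  step 12: ref 6 -> FAULT, evict 1, frames=[3,6,4] (faults so far: 8)
  step 13: ref 4 -> HIT, frames=[3,6,4] (faults so far: 8)
  FIFO total faults: 8
--- LRU ---
  step 0: ref 4 -> FAULT, frames=[4,-,-] (faults so far: 1)
  step 1: ref 4 -> HIT, frames=[4,-,-] (faults so far: 1)
  step 2: ref 5 -> FAULT, frames=[4,5,-] (faults so far: 2)
  step 3: ref 4 -> HIT, frames=[4,5,-] (faults so far: 2)
  step 4: ref 4 -> HIT, frames=[4,5,-] (faults so far: 2)
  step 5: ref 2 -> FAULT, frames=[4,5,2] (faults so far: 3)
  step 6: ref 6 -> FAULT, evict 5, frames=[4,6,2] (faults so far: 4)
  step 7: ref 2 -> HIT, frames=[4,6,2] (faults so far: 4)
  step 8: ref 1 -> FAULT, evict 4, frames=[1,6,2] (faults so far: 5)
  step 9: ref 4 -> FAULT, evict 6, frames=[1,4,2] (faults so far: 6)
  step 10: ref 3 -> FAULT, evict 2, frames=[1,4,3] (faults so far: 7)
  step 11: ref 3 -> HIT, frames=[1,4,3] (faults so far: 7)
  step 12: ref 6 -> FAULT, evict 1, frames=[6,4,3] (faults so far: 8)
  step 13: ref 4 -> HIT, frames=[6,4,3] (faults so far: 8)
  LRU total faults: 8
--- Optimal ---
  step 0: ref 4 -> FAULT, frames=[4,-,-] (faults so far: 1)
  step 1: ref 4 -> HIT, frames=[4,-,-] (faults so far: 1)
  step 2: ref 5 -> FAULT, frames=[4,5,-] (faults so far: 2)
  step 3: ref 4 -> HIT, frames=[4,5,-] (faults so far: 2)
  step 4: ref 4 -> HIT, frames=[4,5,-] (faults so far: 2)
  step 5: ref 2 -> FAULT, frames=[4,5,2] (faults so far: 3)
  step 6: ref 6 -> FAULT, evict 5, frames=[4,6,2] (faults so far: 4)
  step 7: ref 2 -> HIT, frames=[4,6,2] (faults so far: 4)
  step 8: ref 1 -> FAULT, evict 2, frames=[4,6,1] (faults so far: 5)
  step 9: ref 4 -> HIT, frames=[4,6,1] (faults so far: 5)
  step 10: ref 3 -> FAULT, evict 1, frames=[4,6,3] (faults so far: 6)
  step 11: ref 3 -> HIT, frames=[4,6,3] (faults so far: 6)
  step 12: ref 6 -> HIT, frames=[4,6,3] (faults so far: 6)
  step 13: ref 4 -> HIT, frames=[4,6,3] (faults so far: 6)
  Optimal total faults: 6

Answer: 8 8 6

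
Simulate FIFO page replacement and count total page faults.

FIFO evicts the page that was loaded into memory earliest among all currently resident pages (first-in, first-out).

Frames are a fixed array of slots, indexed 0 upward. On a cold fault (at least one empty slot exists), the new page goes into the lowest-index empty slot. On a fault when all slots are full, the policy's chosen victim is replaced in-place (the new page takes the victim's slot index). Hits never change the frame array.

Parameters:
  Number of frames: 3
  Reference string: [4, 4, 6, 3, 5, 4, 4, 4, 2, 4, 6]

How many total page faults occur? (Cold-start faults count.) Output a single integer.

Answer: 7

Derivation:
Step 0: ref 4 → FAULT, frames=[4,-,-]
Step 1: ref 4 → HIT, frames=[4,-,-]
Step 2: ref 6 → FAULT, frames=[4,6,-]
Step 3: ref 3 → FAULT, frames=[4,6,3]
Step 4: ref 5 → FAULT (evict 4), frames=[5,6,3]
Step 5: ref 4 → FAULT (evict 6), frames=[5,4,3]
Step 6: ref 4 → HIT, frames=[5,4,3]
Step 7: ref 4 → HIT, frames=[5,4,3]
Step 8: ref 2 → FAULT (evict 3), frames=[5,4,2]
Step 9: ref 4 → HIT, frames=[5,4,2]
Step 10: ref 6 → FAULT (evict 5), frames=[6,4,2]
Total faults: 7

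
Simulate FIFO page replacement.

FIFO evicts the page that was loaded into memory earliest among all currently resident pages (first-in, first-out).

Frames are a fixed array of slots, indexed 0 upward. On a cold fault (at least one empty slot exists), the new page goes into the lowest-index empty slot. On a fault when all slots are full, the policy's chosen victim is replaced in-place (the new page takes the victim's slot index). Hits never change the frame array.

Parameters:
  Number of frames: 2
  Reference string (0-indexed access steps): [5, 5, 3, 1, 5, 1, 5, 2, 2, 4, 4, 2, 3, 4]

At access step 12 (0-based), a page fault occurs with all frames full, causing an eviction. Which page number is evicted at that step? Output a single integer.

Step 0: ref 5 -> FAULT, frames=[5,-]
Step 1: ref 5 -> HIT, frames=[5,-]
Step 2: ref 3 -> FAULT, frames=[5,3]
Step 3: ref 1 -> FAULT, evict 5, frames=[1,3]
Step 4: ref 5 -> FAULT, evict 3, frames=[1,5]
Step 5: ref 1 -> HIT, frames=[1,5]
Step 6: ref 5 -> HIT, frames=[1,5]
Step 7: ref 2 -> FAULT, evict 1, frames=[2,5]
Step 8: ref 2 -> HIT, frames=[2,5]
Step 9: ref 4 -> FAULT, evict 5, frames=[2,4]
Step 10: ref 4 -> HIT, frames=[2,4]
Step 11: ref 2 -> HIT, frames=[2,4]
Step 12: ref 3 -> FAULT, evict 2, frames=[3,4]
At step 12: evicted page 2

Answer: 2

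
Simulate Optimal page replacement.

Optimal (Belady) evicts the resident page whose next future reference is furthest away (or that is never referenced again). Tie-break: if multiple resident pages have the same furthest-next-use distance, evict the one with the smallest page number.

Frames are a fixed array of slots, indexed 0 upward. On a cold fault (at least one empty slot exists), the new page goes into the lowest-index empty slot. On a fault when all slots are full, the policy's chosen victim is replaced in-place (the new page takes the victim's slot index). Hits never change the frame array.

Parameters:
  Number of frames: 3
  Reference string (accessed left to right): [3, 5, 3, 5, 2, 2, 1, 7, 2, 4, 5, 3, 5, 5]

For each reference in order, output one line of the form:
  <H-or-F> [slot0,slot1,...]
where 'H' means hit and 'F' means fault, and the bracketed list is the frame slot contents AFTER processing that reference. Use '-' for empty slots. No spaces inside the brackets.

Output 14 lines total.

F [3,-,-]
F [3,5,-]
H [3,5,-]
H [3,5,-]
F [3,5,2]
H [3,5,2]
F [1,5,2]
F [7,5,2]
H [7,5,2]
F [7,5,4]
H [7,5,4]
F [7,5,3]
H [7,5,3]
H [7,5,3]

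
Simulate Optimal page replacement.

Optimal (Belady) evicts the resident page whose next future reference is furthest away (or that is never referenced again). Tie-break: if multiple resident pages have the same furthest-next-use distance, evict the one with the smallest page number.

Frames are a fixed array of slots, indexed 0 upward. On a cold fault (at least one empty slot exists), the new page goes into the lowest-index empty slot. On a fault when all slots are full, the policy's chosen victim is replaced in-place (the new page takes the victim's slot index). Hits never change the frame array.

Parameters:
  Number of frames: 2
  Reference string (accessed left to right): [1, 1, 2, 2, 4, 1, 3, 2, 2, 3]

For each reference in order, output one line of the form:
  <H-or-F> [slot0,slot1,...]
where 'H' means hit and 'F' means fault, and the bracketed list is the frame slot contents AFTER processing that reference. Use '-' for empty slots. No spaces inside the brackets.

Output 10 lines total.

F [1,-]
H [1,-]
F [1,2]
H [1,2]
F [1,4]
H [1,4]
F [3,4]
F [3,2]
H [3,2]
H [3,2]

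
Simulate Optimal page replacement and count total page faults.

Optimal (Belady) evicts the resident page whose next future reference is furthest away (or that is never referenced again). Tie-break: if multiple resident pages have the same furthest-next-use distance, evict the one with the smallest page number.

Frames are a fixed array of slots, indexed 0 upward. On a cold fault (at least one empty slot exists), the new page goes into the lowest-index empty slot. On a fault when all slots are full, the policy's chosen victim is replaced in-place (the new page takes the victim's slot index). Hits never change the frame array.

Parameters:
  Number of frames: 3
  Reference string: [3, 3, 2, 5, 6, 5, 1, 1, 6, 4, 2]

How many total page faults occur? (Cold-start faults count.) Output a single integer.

Answer: 6

Derivation:
Step 0: ref 3 → FAULT, frames=[3,-,-]
Step 1: ref 3 → HIT, frames=[3,-,-]
Step 2: ref 2 → FAULT, frames=[3,2,-]
Step 3: ref 5 → FAULT, frames=[3,2,5]
Step 4: ref 6 → FAULT (evict 3), frames=[6,2,5]
Step 5: ref 5 → HIT, frames=[6,2,5]
Step 6: ref 1 → FAULT (evict 5), frames=[6,2,1]
Step 7: ref 1 → HIT, frames=[6,2,1]
Step 8: ref 6 → HIT, frames=[6,2,1]
Step 9: ref 4 → FAULT (evict 1), frames=[6,2,4]
Step 10: ref 2 → HIT, frames=[6,2,4]
Total faults: 6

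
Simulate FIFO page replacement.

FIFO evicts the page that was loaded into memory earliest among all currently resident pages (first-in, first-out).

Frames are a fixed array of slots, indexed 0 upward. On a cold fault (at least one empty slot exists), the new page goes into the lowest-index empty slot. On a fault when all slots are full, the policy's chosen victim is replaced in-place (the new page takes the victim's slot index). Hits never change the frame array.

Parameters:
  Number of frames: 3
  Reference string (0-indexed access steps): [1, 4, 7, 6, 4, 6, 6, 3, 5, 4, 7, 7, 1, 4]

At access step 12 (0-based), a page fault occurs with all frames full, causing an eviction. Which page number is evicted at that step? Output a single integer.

Answer: 5

Derivation:
Step 0: ref 1 -> FAULT, frames=[1,-,-]
Step 1: ref 4 -> FAULT, frames=[1,4,-]
Step 2: ref 7 -> FAULT, frames=[1,4,7]
Step 3: ref 6 -> FAULT, evict 1, frames=[6,4,7]
Step 4: ref 4 -> HIT, frames=[6,4,7]
Step 5: ref 6 -> HIT, frames=[6,4,7]
Step 6: ref 6 -> HIT, frames=[6,4,7]
Step 7: ref 3 -> FAULT, evict 4, frames=[6,3,7]
Step 8: ref 5 -> FAULT, evict 7, frames=[6,3,5]
Step 9: ref 4 -> FAULT, evict 6, frames=[4,3,5]
Step 10: ref 7 -> FAULT, evict 3, frames=[4,7,5]
Step 11: ref 7 -> HIT, frames=[4,7,5]
Step 12: ref 1 -> FAULT, evict 5, frames=[4,7,1]
At step 12: evicted page 5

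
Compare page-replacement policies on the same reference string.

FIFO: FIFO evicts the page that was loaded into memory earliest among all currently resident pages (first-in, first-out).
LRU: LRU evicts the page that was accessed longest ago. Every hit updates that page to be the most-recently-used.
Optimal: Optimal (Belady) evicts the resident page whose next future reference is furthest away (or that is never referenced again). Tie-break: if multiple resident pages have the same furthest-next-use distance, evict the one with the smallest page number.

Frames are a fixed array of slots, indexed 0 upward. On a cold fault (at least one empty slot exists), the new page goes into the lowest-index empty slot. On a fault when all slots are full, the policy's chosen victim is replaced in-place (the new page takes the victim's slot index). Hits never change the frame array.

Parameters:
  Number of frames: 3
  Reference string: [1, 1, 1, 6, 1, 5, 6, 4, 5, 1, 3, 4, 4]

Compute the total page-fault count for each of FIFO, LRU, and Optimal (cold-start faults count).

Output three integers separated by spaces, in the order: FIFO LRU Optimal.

Answer: 6 7 5

Derivation:
--- FIFO ---
  step 0: ref 1 -> FAULT, frames=[1,-,-] (faults so far: 1)
  step 1: ref 1 -> HIT, frames=[1,-,-] (faults so far: 1)
  step 2: ref 1 -> HIT, frames=[1,-,-] (faults so far: 1)
  step 3: ref 6 -> FAULT, frames=[1,6,-] (faults so far: 2)
  step 4: ref 1 -> HIT, frames=[1,6,-] (faults so far: 2)
  step 5: ref 5 -> FAULT, frames=[1,6,5] (faults so far: 3)
  step 6: ref 6 -> HIT, frames=[1,6,5] (faults so far: 3)
  step 7: ref 4 -> FAULT, evict 1, frames=[4,6,5] (faults so far: 4)
  step 8: ref 5 -> HIT, frames=[4,6,5] (faults so far: 4)
  step 9: ref 1 -> FAULT, evict 6, frames=[4,1,5] (faults so far: 5)
  step 10: ref 3 -> FAULT, evict 5, frames=[4,1,3] (faults so far: 6)
  step 11: ref 4 -> HIT, frames=[4,1,3] (faults so far: 6)
  step 12: ref 4 -> HIT, frames=[4,1,3] (faults so far: 6)
  FIFO total faults: 6
--- LRU ---
  step 0: ref 1 -> FAULT, frames=[1,-,-] (faults so far: 1)
  step 1: ref 1 -> HIT, frames=[1,-,-] (faults so far: 1)
  step 2: ref 1 -> HIT, frames=[1,-,-] (faults so far: 1)
  step 3: ref 6 -> FAULT, frames=[1,6,-] (faults so far: 2)
  step 4: ref 1 -> HIT, frames=[1,6,-] (faults so far: 2)
  step 5: ref 5 -> FAULT, frames=[1,6,5] (faults so far: 3)
  step 6: ref 6 -> HIT, frames=[1,6,5] (faults so far: 3)
  step 7: ref 4 -> FAULT, evict 1, frames=[4,6,5] (faults so far: 4)
  step 8: ref 5 -> HIT, frames=[4,6,5] (faults so far: 4)
  step 9: ref 1 -> FAULT, evict 6, frames=[4,1,5] (faults so far: 5)
  step 10: ref 3 -> FAULT, evict 4, frames=[3,1,5] (faults so far: 6)
  step 11: ref 4 -> FAULT, evict 5, frames=[3,1,4] (faults so far: 7)
  step 12: ref 4 -> HIT, frames=[3,1,4] (faults so far: 7)
  LRU total faults: 7
--- Optimal ---
  step 0: ref 1 -> FAULT, frames=[1,-,-] (faults so far: 1)
  step 1: ref 1 -> HIT, frames=[1,-,-] (faults so far: 1)
  step 2: ref 1 -> HIT, frames=[1,-,-] (faults so far: 1)
  step 3: ref 6 -> FAULT, frames=[1,6,-] (faults so far: 2)
  step 4: ref 1 -> HIT, frames=[1,6,-] (faults so far: 2)
  step 5: ref 5 -> FAULT, frames=[1,6,5] (faults so far: 3)
  step 6: ref 6 -> HIT, frames=[1,6,5] (faults so far: 3)
  step 7: ref 4 -> FAULT, evict 6, frames=[1,4,5] (faults so far: 4)
  step 8: ref 5 -> HIT, frames=[1,4,5] (faults so far: 4)
  step 9: ref 1 -> HIT, frames=[1,4,5] (faults so far: 4)
  step 10: ref 3 -> FAULT, evict 1, frames=[3,4,5] (faults so far: 5)
  step 11: ref 4 -> HIT, frames=[3,4,5] (faults so far: 5)
  step 12: ref 4 -> HIT, frames=[3,4,5] (faults so far: 5)
  Optimal total faults: 5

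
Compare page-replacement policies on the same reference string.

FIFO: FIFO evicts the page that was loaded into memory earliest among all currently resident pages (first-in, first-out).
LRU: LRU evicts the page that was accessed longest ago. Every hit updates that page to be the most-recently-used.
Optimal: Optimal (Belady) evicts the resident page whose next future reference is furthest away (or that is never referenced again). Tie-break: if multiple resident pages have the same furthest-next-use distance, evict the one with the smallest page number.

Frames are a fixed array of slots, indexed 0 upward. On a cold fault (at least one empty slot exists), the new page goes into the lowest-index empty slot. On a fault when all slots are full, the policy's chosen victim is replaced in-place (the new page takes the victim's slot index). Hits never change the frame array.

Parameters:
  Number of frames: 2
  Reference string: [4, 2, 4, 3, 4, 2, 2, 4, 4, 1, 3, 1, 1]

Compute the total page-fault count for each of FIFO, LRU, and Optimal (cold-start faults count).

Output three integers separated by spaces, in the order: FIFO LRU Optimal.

--- FIFO ---
  step 0: ref 4 -> FAULT, frames=[4,-] (faults so far: 1)
  step 1: ref 2 -> FAULT, frames=[4,2] (faults so far: 2)
  step 2: ref 4 -> HIT, frames=[4,2] (faults so far: 2)
  step 3: ref 3 -> FAULT, evict 4, frames=[3,2] (faults so far: 3)
  step 4: ref 4 -> FAULT, evict 2, frames=[3,4] (faults so far: 4)
  step 5: ref 2 -> FAULT, evict 3, frames=[2,4] (faults so far: 5)
  step 6: ref 2 -> HIT, frames=[2,4] (faults so far: 5)
  step 7: ref 4 -> HIT, frames=[2,4] (faults so far: 5)
  step 8: ref 4 -> HIT, frames=[2,4] (faults so far: 5)
  step 9: ref 1 -> FAULT, evict 4, frames=[2,1] (faults so far: 6)
  step 10: ref 3 -> FAULT, evict 2, frames=[3,1] (faults so far: 7)
  step 11: ref 1 -> HIT, frames=[3,1] (faults so far: 7)
  step 12: ref 1 -> HIT, frames=[3,1] (faults so far: 7)
  FIFO total faults: 7
--- LRU ---
  step 0: ref 4 -> FAULT, frames=[4,-] (faults so far: 1)
  step 1: ref 2 -> FAULT, frames=[4,2] (faults so far: 2)
  step 2: ref 4 -> HIT, frames=[4,2] (faults so far: 2)
  step 3: ref 3 -> FAULT, evict 2, frames=[4,3] (faults so far: 3)
  step 4: ref 4 -> HIT, frames=[4,3] (faults so far: 3)
  step 5: ref 2 -> FAULT, evict 3, frames=[4,2] (faults so far: 4)
  step 6: ref 2 -> HIT, frames=[4,2] (faults so far: 4)
  step 7: ref 4 -> HIT, frames=[4,2] (faults so far: 4)
  step 8: ref 4 -> HIT, frames=[4,2] (faults so far: 4)
  step 9: ref 1 -> FAULT, evict 2, frames=[4,1] (faults so far: 5)
  step 10: ref 3 -> FAULT, evict 4, frames=[3,1] (faults so far: 6)
  step 11: ref 1 -> HIT, frames=[3,1] (faults so far: 6)
  step 12: ref 1 -> HIT, frames=[3,1] (faults so far: 6)
  LRU total faults: 6
--- Optimal ---
  step 0: ref 4 -> FAULT, frames=[4,-] (faults so far: 1)
  step 1: ref 2 -> FAULT, frames=[4,2] (faults so far: 2)
  step 2: ref 4 -> HIT, frames=[4,2] (faults so far: 2)
  step 3: ref 3 -> FAULT, evict 2, frames=[4,3] (faults so far: 3)
  step 4: ref 4 -> HIT, frames=[4,3] (faults so far: 3)
  step 5: ref 2 -> FAULT, evict 3, frames=[4,2] (faults so far: 4)
  step 6: ref 2 -> HIT, frames=[4,2] (faults so far: 4)
  step 7: ref 4 -> HIT, frames=[4,2] (faults so far: 4)
  step 8: ref 4 -> HIT, frames=[4,2] (faults so far: 4)
  step 9: ref 1 -> FAULT, evict 2, frames=[4,1] (faults so far: 5)
  step 10: ref 3 -> FAULT, evict 4, frames=[3,1] (faults so far: 6)
  step 11: ref 1 -> HIT, frames=[3,1] (faults so far: 6)
  step 12: ref 1 -> HIT, frames=[3,1] (faults so far: 6)
  Optimal total faults: 6

Answer: 7 6 6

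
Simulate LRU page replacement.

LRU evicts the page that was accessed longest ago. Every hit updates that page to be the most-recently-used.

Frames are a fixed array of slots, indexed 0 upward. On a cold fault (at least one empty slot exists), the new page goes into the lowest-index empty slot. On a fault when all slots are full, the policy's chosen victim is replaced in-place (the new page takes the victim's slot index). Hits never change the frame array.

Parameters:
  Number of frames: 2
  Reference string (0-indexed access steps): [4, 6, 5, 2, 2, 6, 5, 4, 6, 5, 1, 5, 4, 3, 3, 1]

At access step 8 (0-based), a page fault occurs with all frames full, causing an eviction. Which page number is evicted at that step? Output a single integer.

Step 0: ref 4 -> FAULT, frames=[4,-]
Step 1: ref 6 -> FAULT, frames=[4,6]
Step 2: ref 5 -> FAULT, evict 4, frames=[5,6]
Step 3: ref 2 -> FAULT, evict 6, frames=[5,2]
Step 4: ref 2 -> HIT, frames=[5,2]
Step 5: ref 6 -> FAULT, evict 5, frames=[6,2]
Step 6: ref 5 -> FAULT, evict 2, frames=[6,5]
Step 7: ref 4 -> FAULT, evict 6, frames=[4,5]
Step 8: ref 6 -> FAULT, evict 5, frames=[4,6]
At step 8: evicted page 5

Answer: 5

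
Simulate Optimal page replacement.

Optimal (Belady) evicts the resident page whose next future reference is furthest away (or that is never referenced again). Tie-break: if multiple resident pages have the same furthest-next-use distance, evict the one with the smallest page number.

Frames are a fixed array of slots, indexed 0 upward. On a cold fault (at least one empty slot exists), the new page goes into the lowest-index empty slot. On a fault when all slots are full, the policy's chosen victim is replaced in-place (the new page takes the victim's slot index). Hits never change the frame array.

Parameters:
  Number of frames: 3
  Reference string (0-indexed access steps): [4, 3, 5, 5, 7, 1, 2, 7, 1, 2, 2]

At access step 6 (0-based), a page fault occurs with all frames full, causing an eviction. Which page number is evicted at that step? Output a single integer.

Step 0: ref 4 -> FAULT, frames=[4,-,-]
Step 1: ref 3 -> FAULT, frames=[4,3,-]
Step 2: ref 5 -> FAULT, frames=[4,3,5]
Step 3: ref 5 -> HIT, frames=[4,3,5]
Step 4: ref 7 -> FAULT, evict 3, frames=[4,7,5]
Step 5: ref 1 -> FAULT, evict 4, frames=[1,7,5]
Step 6: ref 2 -> FAULT, evict 5, frames=[1,7,2]
At step 6: evicted page 5

Answer: 5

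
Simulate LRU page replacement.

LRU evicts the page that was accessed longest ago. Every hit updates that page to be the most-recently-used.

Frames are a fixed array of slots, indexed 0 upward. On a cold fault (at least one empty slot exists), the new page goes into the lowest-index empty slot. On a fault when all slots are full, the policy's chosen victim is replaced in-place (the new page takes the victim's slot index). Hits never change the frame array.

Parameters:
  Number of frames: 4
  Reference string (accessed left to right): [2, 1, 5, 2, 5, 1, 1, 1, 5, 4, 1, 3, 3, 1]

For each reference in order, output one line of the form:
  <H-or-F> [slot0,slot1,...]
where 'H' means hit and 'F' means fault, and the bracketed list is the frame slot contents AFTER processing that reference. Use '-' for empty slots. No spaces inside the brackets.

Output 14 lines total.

F [2,-,-,-]
F [2,1,-,-]
F [2,1,5,-]
H [2,1,5,-]
H [2,1,5,-]
H [2,1,5,-]
H [2,1,5,-]
H [2,1,5,-]
H [2,1,5,-]
F [2,1,5,4]
H [2,1,5,4]
F [3,1,5,4]
H [3,1,5,4]
H [3,1,5,4]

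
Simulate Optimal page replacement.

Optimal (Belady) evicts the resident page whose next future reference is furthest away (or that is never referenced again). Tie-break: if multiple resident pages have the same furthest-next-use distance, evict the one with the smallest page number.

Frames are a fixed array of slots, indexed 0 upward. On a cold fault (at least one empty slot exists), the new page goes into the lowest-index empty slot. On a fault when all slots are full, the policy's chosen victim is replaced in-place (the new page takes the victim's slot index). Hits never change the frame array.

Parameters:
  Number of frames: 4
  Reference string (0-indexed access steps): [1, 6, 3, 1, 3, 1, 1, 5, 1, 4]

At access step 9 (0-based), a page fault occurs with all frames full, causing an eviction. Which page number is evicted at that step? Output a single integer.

Step 0: ref 1 -> FAULT, frames=[1,-,-,-]
Step 1: ref 6 -> FAULT, frames=[1,6,-,-]
Step 2: ref 3 -> FAULT, frames=[1,6,3,-]
Step 3: ref 1 -> HIT, frames=[1,6,3,-]
Step 4: ref 3 -> HIT, frames=[1,6,3,-]
Step 5: ref 1 -> HIT, frames=[1,6,3,-]
Step 6: ref 1 -> HIT, frames=[1,6,3,-]
Step 7: ref 5 -> FAULT, frames=[1,6,3,5]
Step 8: ref 1 -> HIT, frames=[1,6,3,5]
Step 9: ref 4 -> FAULT, evict 1, frames=[4,6,3,5]
At step 9: evicted page 1

Answer: 1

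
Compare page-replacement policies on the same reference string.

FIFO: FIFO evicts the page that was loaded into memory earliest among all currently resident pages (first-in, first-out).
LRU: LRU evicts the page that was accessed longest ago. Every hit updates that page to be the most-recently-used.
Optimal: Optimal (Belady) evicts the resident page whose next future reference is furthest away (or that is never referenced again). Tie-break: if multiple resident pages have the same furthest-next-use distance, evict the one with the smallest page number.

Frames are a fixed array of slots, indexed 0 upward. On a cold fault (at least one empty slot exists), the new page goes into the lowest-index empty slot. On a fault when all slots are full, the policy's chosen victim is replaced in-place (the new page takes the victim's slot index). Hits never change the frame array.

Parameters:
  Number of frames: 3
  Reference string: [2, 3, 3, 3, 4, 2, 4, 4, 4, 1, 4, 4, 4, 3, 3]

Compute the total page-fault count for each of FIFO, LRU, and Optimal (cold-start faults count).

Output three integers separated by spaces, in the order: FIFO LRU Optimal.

--- FIFO ---
  step 0: ref 2 -> FAULT, frames=[2,-,-] (faults so far: 1)
  step 1: ref 3 -> FAULT, frames=[2,3,-] (faults so far: 2)
  step 2: ref 3 -> HIT, frames=[2,3,-] (faults so far: 2)
  step 3: ref 3 -> HIT, frames=[2,3,-] (faults so far: 2)
  step 4: ref 4 -> FAULT, frames=[2,3,4] (faults so far: 3)
  step 5: ref 2 -> HIT, frames=[2,3,4] (faults so far: 3)
  step 6: ref 4 -> HIT, frames=[2,3,4] (faults so far: 3)
  step 7: ref 4 -> HIT, frames=[2,3,4] (faults so far: 3)
  step 8: ref 4 -> HIT, frames=[2,3,4] (faults so far: 3)
  step 9: ref 1 -> FAULT, evict 2, frames=[1,3,4] (faults so far: 4)
  step 10: ref 4 -> HIT, frames=[1,3,4] (faults so far: 4)
  step 11: ref 4 -> HIT, frames=[1,3,4] (faults so far: 4)
  step 12: ref 4 -> HIT, frames=[1,3,4] (faults so far: 4)
  step 13: ref 3 -> HIT, frames=[1,3,4] (faults so far: 4)
  step 14: ref 3 -> HIT, frames=[1,3,4] (faults so far: 4)
  FIFO total faults: 4
--- LRU ---
  step 0: ref 2 -> FAULT, frames=[2,-,-] (faults so far: 1)
  step 1: ref 3 -> FAULT, frames=[2,3,-] (faults so far: 2)
  step 2: ref 3 -> HIT, frames=[2,3,-] (faults so far: 2)
  step 3: ref 3 -> HIT, frames=[2,3,-] (faults so far: 2)
  step 4: ref 4 -> FAULT, frames=[2,3,4] (faults so far: 3)
  step 5: ref 2 -> HIT, frames=[2,3,4] (faults so far: 3)
  step 6: ref 4 -> HIT, frames=[2,3,4] (faults so far: 3)
  step 7: ref 4 -> HIT, frames=[2,3,4] (faults so far: 3)
  step 8: ref 4 -> HIT, frames=[2,3,4] (faults so far: 3)
  step 9: ref 1 -> FAULT, evict 3, frames=[2,1,4] (faults so far: 4)
  step 10: ref 4 -> HIT, frames=[2,1,4] (faults so far: 4)
  step 11: ref 4 -> HIT, frames=[2,1,4] (faults so far: 4)
  step 12: ref 4 -> HIT, frames=[2,1,4] (faults so far: 4)
  step 13: ref 3 -> FAULT, evict 2, frames=[3,1,4] (faults so far: 5)
  step 14: ref 3 -> HIT, frames=[3,1,4] (faults so far: 5)
  LRU total faults: 5
--- Optimal ---
  step 0: ref 2 -> FAULT, frames=[2,-,-] (faults so far: 1)
  step 1: ref 3 -> FAULT, frames=[2,3,-] (faults so far: 2)
  step 2: ref 3 -> HIT, frames=[2,3,-] (faults so far: 2)
  step 3: ref 3 -> HIT, frames=[2,3,-] (faults so far: 2)
  step 4: ref 4 -> FAULT, frames=[2,3,4] (faults so far: 3)
  step 5: ref 2 -> HIT, frames=[2,3,4] (faults so far: 3)
  step 6: ref 4 -> HIT, frames=[2,3,4] (faults so far: 3)
  step 7: ref 4 -> HIT, frames=[2,3,4] (faults so far: 3)
  step 8: ref 4 -> HIT, frames=[2,3,4] (faults so far: 3)
  step 9: ref 1 -> FAULT, evict 2, frames=[1,3,4] (faults so far: 4)
  step 10: ref 4 -> HIT, frames=[1,3,4] (faults so far: 4)
  step 11: ref 4 -> HIT, frames=[1,3,4] (faults so far: 4)
  step 12: ref 4 -> HIT, frames=[1,3,4] (faults so far: 4)
  step 13: ref 3 -> HIT, frames=[1,3,4] (faults so far: 4)
  step 14: ref 3 -> HIT, frames=[1,3,4] (faults so far: 4)
  Optimal total faults: 4

Answer: 4 5 4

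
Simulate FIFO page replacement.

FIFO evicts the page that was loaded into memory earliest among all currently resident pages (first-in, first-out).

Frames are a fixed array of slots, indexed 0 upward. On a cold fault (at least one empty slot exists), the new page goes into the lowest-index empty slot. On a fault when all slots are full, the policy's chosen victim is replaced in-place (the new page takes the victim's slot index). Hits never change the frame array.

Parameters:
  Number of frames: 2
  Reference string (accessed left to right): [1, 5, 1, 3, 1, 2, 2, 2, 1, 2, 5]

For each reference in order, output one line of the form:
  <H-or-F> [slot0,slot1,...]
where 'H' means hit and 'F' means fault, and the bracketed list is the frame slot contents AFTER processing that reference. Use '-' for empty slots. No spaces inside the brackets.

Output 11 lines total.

F [1,-]
F [1,5]
H [1,5]
F [3,5]
F [3,1]
F [2,1]
H [2,1]
H [2,1]
H [2,1]
H [2,1]
F [2,5]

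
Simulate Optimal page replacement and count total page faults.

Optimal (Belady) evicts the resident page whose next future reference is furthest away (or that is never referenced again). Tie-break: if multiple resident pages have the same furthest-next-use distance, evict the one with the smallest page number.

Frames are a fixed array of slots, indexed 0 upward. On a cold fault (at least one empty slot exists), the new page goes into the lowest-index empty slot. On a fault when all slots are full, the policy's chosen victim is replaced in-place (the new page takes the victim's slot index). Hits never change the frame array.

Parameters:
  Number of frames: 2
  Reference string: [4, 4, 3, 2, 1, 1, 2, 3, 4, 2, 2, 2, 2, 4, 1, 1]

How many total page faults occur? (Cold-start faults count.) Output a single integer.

Step 0: ref 4 → FAULT, frames=[4,-]
Step 1: ref 4 → HIT, frames=[4,-]
Step 2: ref 3 → FAULT, frames=[4,3]
Step 3: ref 2 → FAULT (evict 4), frames=[2,3]
Step 4: ref 1 → FAULT (evict 3), frames=[2,1]
Step 5: ref 1 → HIT, frames=[2,1]
Step 6: ref 2 → HIT, frames=[2,1]
Step 7: ref 3 → FAULT (evict 1), frames=[2,3]
Step 8: ref 4 → FAULT (evict 3), frames=[2,4]
Step 9: ref 2 → HIT, frames=[2,4]
Step 10: ref 2 → HIT, frames=[2,4]
Step 11: ref 2 → HIT, frames=[2,4]
Step 12: ref 2 → HIT, frames=[2,4]
Step 13: ref 4 → HIT, frames=[2,4]
Step 14: ref 1 → FAULT (evict 2), frames=[1,4]
Step 15: ref 1 → HIT, frames=[1,4]
Total faults: 7

Answer: 7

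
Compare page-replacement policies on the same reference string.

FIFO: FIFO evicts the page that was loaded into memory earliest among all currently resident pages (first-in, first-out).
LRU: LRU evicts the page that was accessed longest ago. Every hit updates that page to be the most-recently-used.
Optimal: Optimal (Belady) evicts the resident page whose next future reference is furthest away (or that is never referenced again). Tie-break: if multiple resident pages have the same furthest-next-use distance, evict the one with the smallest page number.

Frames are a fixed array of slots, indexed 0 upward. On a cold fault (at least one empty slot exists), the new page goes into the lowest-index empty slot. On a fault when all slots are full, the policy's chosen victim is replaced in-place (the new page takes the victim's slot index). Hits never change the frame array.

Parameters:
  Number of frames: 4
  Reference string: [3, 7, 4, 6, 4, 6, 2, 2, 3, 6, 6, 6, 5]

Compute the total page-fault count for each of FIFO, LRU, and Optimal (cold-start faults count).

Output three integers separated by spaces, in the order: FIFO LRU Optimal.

Answer: 7 7 6

Derivation:
--- FIFO ---
  step 0: ref 3 -> FAULT, frames=[3,-,-,-] (faults so far: 1)
  step 1: ref 7 -> FAULT, frames=[3,7,-,-] (faults so far: 2)
  step 2: ref 4 -> FAULT, frames=[3,7,4,-] (faults so far: 3)
  step 3: ref 6 -> FAULT, frames=[3,7,4,6] (faults so far: 4)
  step 4: ref 4 -> HIT, frames=[3,7,4,6] (faults so far: 4)
  step 5: ref 6 -> HIT, frames=[3,7,4,6] (faults so far: 4)
  step 6: ref 2 -> FAULT, evict 3, frames=[2,7,4,6] (faults so far: 5)
  step 7: ref 2 -> HIT, frames=[2,7,4,6] (faults so far: 5)
  step 8: ref 3 -> FAULT, evict 7, frames=[2,3,4,6] (faults so far: 6)
  step 9: ref 6 -> HIT, frames=[2,3,4,6] (faults so far: 6)
  step 10: ref 6 -> HIT, frames=[2,3,4,6] (faults so far: 6)
  step 11: ref 6 -> HIT, frames=[2,3,4,6] (faults so far: 6)
  step 12: ref 5 -> FAULT, evict 4, frames=[2,3,5,6] (faults so far: 7)
  FIFO total faults: 7
--- LRU ---
  step 0: ref 3 -> FAULT, frames=[3,-,-,-] (faults so far: 1)
  step 1: ref 7 -> FAULT, frames=[3,7,-,-] (faults so far: 2)
  step 2: ref 4 -> FAULT, frames=[3,7,4,-] (faults so far: 3)
  step 3: ref 6 -> FAULT, frames=[3,7,4,6] (faults so far: 4)
  step 4: ref 4 -> HIT, frames=[3,7,4,6] (faults so far: 4)
  step 5: ref 6 -> HIT, frames=[3,7,4,6] (faults so far: 4)
  step 6: ref 2 -> FAULT, evict 3, frames=[2,7,4,6] (faults so far: 5)
  step 7: ref 2 -> HIT, frames=[2,7,4,6] (faults so far: 5)
  step 8: ref 3 -> FAULT, evict 7, frames=[2,3,4,6] (faults so far: 6)
  step 9: ref 6 -> HIT, frames=[2,3,4,6] (faults so far: 6)
  step 10: ref 6 -> HIT, frames=[2,3,4,6] (faults so far: 6)
  step 11: ref 6 -> HIT, frames=[2,3,4,6] (faults so far: 6)
  step 12: ref 5 -> FAULT, evict 4, frames=[2,3,5,6] (faults so far: 7)
  LRU total faults: 7
--- Optimal ---
  step 0: ref 3 -> FAULT, frames=[3,-,-,-] (faults so far: 1)
  step 1: ref 7 -> FAULT, frames=[3,7,-,-] (faults so far: 2)
  step 2: ref 4 -> FAULT, frames=[3,7,4,-] (faults so far: 3)
  step 3: ref 6 -> FAULT, frames=[3,7,4,6] (faults so far: 4)
  step 4: ref 4 -> HIT, frames=[3,7,4,6] (faults so far: 4)
  step 5: ref 6 -> HIT, frames=[3,7,4,6] (faults so far: 4)
  step 6: ref 2 -> FAULT, evict 4, frames=[3,7,2,6] (faults so far: 5)
  step 7: ref 2 -> HIT, frames=[3,7,2,6] (faults so far: 5)
  step 8: ref 3 -> HIT, frames=[3,7,2,6] (faults so far: 5)
  step 9: ref 6 -> HIT, frames=[3,7,2,6] (faults so far: 5)
  step 10: ref 6 -> HIT, frames=[3,7,2,6] (faults so far: 5)
  step 11: ref 6 -> HIT, frames=[3,7,2,6] (faults so far: 5)
  step 12: ref 5 -> FAULT, evict 2, frames=[3,7,5,6] (faults so far: 6)
  Optimal total faults: 6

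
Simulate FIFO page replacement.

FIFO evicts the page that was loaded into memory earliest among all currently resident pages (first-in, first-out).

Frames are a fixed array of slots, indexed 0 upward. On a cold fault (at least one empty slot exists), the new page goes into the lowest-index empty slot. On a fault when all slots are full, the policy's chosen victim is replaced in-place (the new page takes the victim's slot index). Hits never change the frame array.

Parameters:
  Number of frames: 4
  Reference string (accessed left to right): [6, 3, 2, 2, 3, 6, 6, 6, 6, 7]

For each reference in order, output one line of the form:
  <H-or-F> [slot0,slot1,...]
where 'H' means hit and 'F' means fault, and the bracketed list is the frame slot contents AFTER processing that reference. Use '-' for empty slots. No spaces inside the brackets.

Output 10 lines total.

F [6,-,-,-]
F [6,3,-,-]
F [6,3,2,-]
H [6,3,2,-]
H [6,3,2,-]
H [6,3,2,-]
H [6,3,2,-]
H [6,3,2,-]
H [6,3,2,-]
F [6,3,2,7]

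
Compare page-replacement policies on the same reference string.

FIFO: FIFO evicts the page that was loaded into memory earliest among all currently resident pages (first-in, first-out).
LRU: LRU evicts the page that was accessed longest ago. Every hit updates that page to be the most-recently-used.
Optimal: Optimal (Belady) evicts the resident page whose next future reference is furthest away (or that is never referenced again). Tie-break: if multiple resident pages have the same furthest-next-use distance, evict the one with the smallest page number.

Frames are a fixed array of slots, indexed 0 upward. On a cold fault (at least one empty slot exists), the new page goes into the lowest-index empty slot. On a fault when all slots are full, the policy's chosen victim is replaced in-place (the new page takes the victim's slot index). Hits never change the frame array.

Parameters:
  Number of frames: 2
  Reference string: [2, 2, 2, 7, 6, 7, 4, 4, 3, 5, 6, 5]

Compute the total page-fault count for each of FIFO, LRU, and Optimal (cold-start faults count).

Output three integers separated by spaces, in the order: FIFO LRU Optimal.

Answer: 7 7 6

Derivation:
--- FIFO ---
  step 0: ref 2 -> FAULT, frames=[2,-] (faults so far: 1)
  step 1: ref 2 -> HIT, frames=[2,-] (faults so far: 1)
  step 2: ref 2 -> HIT, frames=[2,-] (faults so far: 1)
  step 3: ref 7 -> FAULT, frames=[2,7] (faults so far: 2)
  step 4: ref 6 -> FAULT, evict 2, frames=[6,7] (faults so far: 3)
  step 5: ref 7 -> HIT, frames=[6,7] (faults so far: 3)
  step 6: ref 4 -> FAULT, evict 7, frames=[6,4] (faults so far: 4)
  step 7: ref 4 -> HIT, frames=[6,4] (faults so far: 4)
  step 8: ref 3 -> FAULT, evict 6, frames=[3,4] (faults so far: 5)
  step 9: ref 5 -> FAULT, evict 4, frames=[3,5] (faults so far: 6)
  step 10: ref 6 -> FAULT, evict 3, frames=[6,5] (faults so far: 7)
  step 11: ref 5 -> HIT, frames=[6,5] (faults so far: 7)
  FIFO total faults: 7
--- LRU ---
  step 0: ref 2 -> FAULT, frames=[2,-] (faults so far: 1)
  step 1: ref 2 -> HIT, frames=[2,-] (faults so far: 1)
  step 2: ref 2 -> HIT, frames=[2,-] (faults so far: 1)
  step 3: ref 7 -> FAULT, frames=[2,7] (faults so far: 2)
  step 4: ref 6 -> FAULT, evict 2, frames=[6,7] (faults so far: 3)
  step 5: ref 7 -> HIT, frames=[6,7] (faults so far: 3)
  step 6: ref 4 -> FAULT, evict 6, frames=[4,7] (faults so far: 4)
  step 7: ref 4 -> HIT, frames=[4,7] (faults so far: 4)
  step 8: ref 3 -> FAULT, evict 7, frames=[4,3] (faults so far: 5)
  step 9: ref 5 -> FAULT, evict 4, frames=[5,3] (faults so far: 6)
  step 10: ref 6 -> FAULT, evict 3, frames=[5,6] (faults so far: 7)
  step 11: ref 5 -> HIT, frames=[5,6] (faults so far: 7)
  LRU total faults: 7
--- Optimal ---
  step 0: ref 2 -> FAULT, frames=[2,-] (faults so far: 1)
  step 1: ref 2 -> HIT, frames=[2,-] (faults so far: 1)
  step 2: ref 2 -> HIT, frames=[2,-] (faults so far: 1)
  step 3: ref 7 -> FAULT, frames=[2,7] (faults so far: 2)
  step 4: ref 6 -> FAULT, evict 2, frames=[6,7] (faults so far: 3)
  step 5: ref 7 -> HIT, frames=[6,7] (faults so far: 3)
  step 6: ref 4 -> FAULT, evict 7, frames=[6,4] (faults so far: 4)
  step 7: ref 4 -> HIT, frames=[6,4] (faults so far: 4)
  step 8: ref 3 -> FAULT, evict 4, frames=[6,3] (faults so far: 5)
  step 9: ref 5 -> FAULT, evict 3, frames=[6,5] (faults so far: 6)
  step 10: ref 6 -> HIT, frames=[6,5] (faults so far: 6)
  step 11: ref 5 -> HIT, frames=[6,5] (faults so far: 6)
  Optimal total faults: 6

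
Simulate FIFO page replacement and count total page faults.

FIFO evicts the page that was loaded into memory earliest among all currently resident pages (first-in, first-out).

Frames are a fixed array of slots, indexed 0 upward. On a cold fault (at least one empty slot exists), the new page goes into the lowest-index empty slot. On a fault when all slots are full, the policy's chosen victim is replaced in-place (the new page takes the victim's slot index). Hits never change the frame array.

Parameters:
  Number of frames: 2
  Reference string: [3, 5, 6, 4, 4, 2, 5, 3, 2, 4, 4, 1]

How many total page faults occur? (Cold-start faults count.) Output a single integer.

Answer: 10

Derivation:
Step 0: ref 3 → FAULT, frames=[3,-]
Step 1: ref 5 → FAULT, frames=[3,5]
Step 2: ref 6 → FAULT (evict 3), frames=[6,5]
Step 3: ref 4 → FAULT (evict 5), frames=[6,4]
Step 4: ref 4 → HIT, frames=[6,4]
Step 5: ref 2 → FAULT (evict 6), frames=[2,4]
Step 6: ref 5 → FAULT (evict 4), frames=[2,5]
Step 7: ref 3 → FAULT (evict 2), frames=[3,5]
Step 8: ref 2 → FAULT (evict 5), frames=[3,2]
Step 9: ref 4 → FAULT (evict 3), frames=[4,2]
Step 10: ref 4 → HIT, frames=[4,2]
Step 11: ref 1 → FAULT (evict 2), frames=[4,1]
Total faults: 10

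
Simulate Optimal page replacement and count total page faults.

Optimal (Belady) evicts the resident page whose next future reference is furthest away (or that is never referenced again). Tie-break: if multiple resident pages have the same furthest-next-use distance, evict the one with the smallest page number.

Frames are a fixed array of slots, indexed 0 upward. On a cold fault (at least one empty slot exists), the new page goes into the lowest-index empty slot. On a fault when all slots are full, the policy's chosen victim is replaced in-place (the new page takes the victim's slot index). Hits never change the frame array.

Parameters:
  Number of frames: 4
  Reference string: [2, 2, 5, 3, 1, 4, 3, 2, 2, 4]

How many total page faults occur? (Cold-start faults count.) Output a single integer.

Step 0: ref 2 → FAULT, frames=[2,-,-,-]
Step 1: ref 2 → HIT, frames=[2,-,-,-]
Step 2: ref 5 → FAULT, frames=[2,5,-,-]
Step 3: ref 3 → FAULT, frames=[2,5,3,-]
Step 4: ref 1 → FAULT, frames=[2,5,3,1]
Step 5: ref 4 → FAULT (evict 1), frames=[2,5,3,4]
Step 6: ref 3 → HIT, frames=[2,5,3,4]
Step 7: ref 2 → HIT, frames=[2,5,3,4]
Step 8: ref 2 → HIT, frames=[2,5,3,4]
Step 9: ref 4 → HIT, frames=[2,5,3,4]
Total faults: 5

Answer: 5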